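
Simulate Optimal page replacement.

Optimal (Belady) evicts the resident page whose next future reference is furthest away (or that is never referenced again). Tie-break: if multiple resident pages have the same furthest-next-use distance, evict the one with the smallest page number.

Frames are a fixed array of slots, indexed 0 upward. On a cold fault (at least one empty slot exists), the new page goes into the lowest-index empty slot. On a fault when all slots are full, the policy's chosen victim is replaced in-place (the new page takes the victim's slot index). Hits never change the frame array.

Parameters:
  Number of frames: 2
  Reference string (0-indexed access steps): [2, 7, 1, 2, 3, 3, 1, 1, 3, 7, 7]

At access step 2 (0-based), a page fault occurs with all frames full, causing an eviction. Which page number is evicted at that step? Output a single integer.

Step 0: ref 2 -> FAULT, frames=[2,-]
Step 1: ref 7 -> FAULT, frames=[2,7]
Step 2: ref 1 -> FAULT, evict 7, frames=[2,1]
At step 2: evicted page 7

Answer: 7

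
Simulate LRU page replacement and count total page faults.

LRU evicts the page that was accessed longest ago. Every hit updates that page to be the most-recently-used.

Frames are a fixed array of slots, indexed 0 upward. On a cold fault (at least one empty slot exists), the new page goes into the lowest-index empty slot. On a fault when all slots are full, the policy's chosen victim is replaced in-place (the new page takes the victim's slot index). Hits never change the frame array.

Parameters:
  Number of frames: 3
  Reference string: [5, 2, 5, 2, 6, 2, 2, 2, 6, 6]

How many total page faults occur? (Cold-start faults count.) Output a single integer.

Step 0: ref 5 → FAULT, frames=[5,-,-]
Step 1: ref 2 → FAULT, frames=[5,2,-]
Step 2: ref 5 → HIT, frames=[5,2,-]
Step 3: ref 2 → HIT, frames=[5,2,-]
Step 4: ref 6 → FAULT, frames=[5,2,6]
Step 5: ref 2 → HIT, frames=[5,2,6]
Step 6: ref 2 → HIT, frames=[5,2,6]
Step 7: ref 2 → HIT, frames=[5,2,6]
Step 8: ref 6 → HIT, frames=[5,2,6]
Step 9: ref 6 → HIT, frames=[5,2,6]
Total faults: 3

Answer: 3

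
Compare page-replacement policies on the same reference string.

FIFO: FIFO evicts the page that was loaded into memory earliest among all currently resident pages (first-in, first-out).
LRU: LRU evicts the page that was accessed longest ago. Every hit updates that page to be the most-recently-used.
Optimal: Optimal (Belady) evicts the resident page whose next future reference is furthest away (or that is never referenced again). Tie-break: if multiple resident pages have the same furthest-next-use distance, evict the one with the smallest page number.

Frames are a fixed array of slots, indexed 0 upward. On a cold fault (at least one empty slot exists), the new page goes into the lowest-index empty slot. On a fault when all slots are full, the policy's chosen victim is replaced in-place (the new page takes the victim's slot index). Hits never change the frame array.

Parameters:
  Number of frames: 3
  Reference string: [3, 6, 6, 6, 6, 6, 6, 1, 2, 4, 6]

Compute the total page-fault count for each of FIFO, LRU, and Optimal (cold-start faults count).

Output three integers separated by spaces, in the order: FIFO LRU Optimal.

Answer: 6 6 5

Derivation:
--- FIFO ---
  step 0: ref 3 -> FAULT, frames=[3,-,-] (faults so far: 1)
  step 1: ref 6 -> FAULT, frames=[3,6,-] (faults so far: 2)
  step 2: ref 6 -> HIT, frames=[3,6,-] (faults so far: 2)
  step 3: ref 6 -> HIT, frames=[3,6,-] (faults so far: 2)
  step 4: ref 6 -> HIT, frames=[3,6,-] (faults so far: 2)
  step 5: ref 6 -> HIT, frames=[3,6,-] (faults so far: 2)
  step 6: ref 6 -> HIT, frames=[3,6,-] (faults so far: 2)
  step 7: ref 1 -> FAULT, frames=[3,6,1] (faults so far: 3)
  step 8: ref 2 -> FAULT, evict 3, frames=[2,6,1] (faults so far: 4)
  step 9: ref 4 -> FAULT, evict 6, frames=[2,4,1] (faults so far: 5)
  step 10: ref 6 -> FAULT, evict 1, frames=[2,4,6] (faults so far: 6)
  FIFO total faults: 6
--- LRU ---
  step 0: ref 3 -> FAULT, frames=[3,-,-] (faults so far: 1)
  step 1: ref 6 -> FAULT, frames=[3,6,-] (faults so far: 2)
  step 2: ref 6 -> HIT, frames=[3,6,-] (faults so far: 2)
  step 3: ref 6 -> HIT, frames=[3,6,-] (faults so far: 2)
  step 4: ref 6 -> HIT, frames=[3,6,-] (faults so far: 2)
  step 5: ref 6 -> HIT, frames=[3,6,-] (faults so far: 2)
  step 6: ref 6 -> HIT, frames=[3,6,-] (faults so far: 2)
  step 7: ref 1 -> FAULT, frames=[3,6,1] (faults so far: 3)
  step 8: ref 2 -> FAULT, evict 3, frames=[2,6,1] (faults so far: 4)
  step 9: ref 4 -> FAULT, evict 6, frames=[2,4,1] (faults so far: 5)
  step 10: ref 6 -> FAULT, evict 1, frames=[2,4,6] (faults so far: 6)
  LRU total faults: 6
--- Optimal ---
  step 0: ref 3 -> FAULT, frames=[3,-,-] (faults so far: 1)
  step 1: ref 6 -> FAULT, frames=[3,6,-] (faults so far: 2)
  step 2: ref 6 -> HIT, frames=[3,6,-] (faults so far: 2)
  step 3: ref 6 -> HIT, frames=[3,6,-] (faults so far: 2)
  step 4: ref 6 -> HIT, frames=[3,6,-] (faults so far: 2)
  step 5: ref 6 -> HIT, frames=[3,6,-] (faults so far: 2)
  step 6: ref 6 -> HIT, frames=[3,6,-] (faults so far: 2)
  step 7: ref 1 -> FAULT, frames=[3,6,1] (faults so far: 3)
  step 8: ref 2 -> FAULT, evict 1, frames=[3,6,2] (faults so far: 4)
  step 9: ref 4 -> FAULT, evict 2, frames=[3,6,4] (faults so far: 5)
  step 10: ref 6 -> HIT, frames=[3,6,4] (faults so far: 5)
  Optimal total faults: 5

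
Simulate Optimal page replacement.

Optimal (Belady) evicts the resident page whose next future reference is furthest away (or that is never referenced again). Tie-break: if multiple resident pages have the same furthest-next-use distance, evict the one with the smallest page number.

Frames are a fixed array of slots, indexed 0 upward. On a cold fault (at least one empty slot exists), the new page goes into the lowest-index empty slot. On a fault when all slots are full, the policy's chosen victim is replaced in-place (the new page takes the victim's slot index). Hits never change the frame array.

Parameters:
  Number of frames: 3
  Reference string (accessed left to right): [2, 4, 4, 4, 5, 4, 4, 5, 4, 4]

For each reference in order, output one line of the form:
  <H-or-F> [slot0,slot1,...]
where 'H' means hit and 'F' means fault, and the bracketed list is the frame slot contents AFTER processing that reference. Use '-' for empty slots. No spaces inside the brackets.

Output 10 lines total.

F [2,-,-]
F [2,4,-]
H [2,4,-]
H [2,4,-]
F [2,4,5]
H [2,4,5]
H [2,4,5]
H [2,4,5]
H [2,4,5]
H [2,4,5]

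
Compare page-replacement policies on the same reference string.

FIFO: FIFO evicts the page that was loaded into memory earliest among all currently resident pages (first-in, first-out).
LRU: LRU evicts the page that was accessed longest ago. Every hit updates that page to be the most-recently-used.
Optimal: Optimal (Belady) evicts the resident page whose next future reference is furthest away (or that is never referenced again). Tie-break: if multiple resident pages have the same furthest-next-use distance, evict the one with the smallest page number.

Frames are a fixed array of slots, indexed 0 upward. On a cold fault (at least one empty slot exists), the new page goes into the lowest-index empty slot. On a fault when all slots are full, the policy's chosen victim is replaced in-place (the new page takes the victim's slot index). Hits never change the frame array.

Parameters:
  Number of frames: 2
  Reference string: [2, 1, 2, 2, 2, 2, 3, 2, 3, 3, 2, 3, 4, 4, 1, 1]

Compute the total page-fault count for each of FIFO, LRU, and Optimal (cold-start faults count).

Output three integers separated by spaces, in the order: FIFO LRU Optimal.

--- FIFO ---
  step 0: ref 2 -> FAULT, frames=[2,-] (faults so far: 1)
  step 1: ref 1 -> FAULT, frames=[2,1] (faults so far: 2)
  step 2: ref 2 -> HIT, frames=[2,1] (faults so far: 2)
  step 3: ref 2 -> HIT, frames=[2,1] (faults so far: 2)
  step 4: ref 2 -> HIT, frames=[2,1] (faults so far: 2)
  step 5: ref 2 -> HIT, frames=[2,1] (faults so far: 2)
  step 6: ref 3 -> FAULT, evict 2, frames=[3,1] (faults so far: 3)
  step 7: ref 2 -> FAULT, evict 1, frames=[3,2] (faults so far: 4)
  step 8: ref 3 -> HIT, frames=[3,2] (faults so far: 4)
  step 9: ref 3 -> HIT, frames=[3,2] (faults so far: 4)
  step 10: ref 2 -> HIT, frames=[3,2] (faults so far: 4)
  step 11: ref 3 -> HIT, frames=[3,2] (faults so far: 4)
  step 12: ref 4 -> FAULT, evict 3, frames=[4,2] (faults so far: 5)
  step 13: ref 4 -> HIT, frames=[4,2] (faults so far: 5)
  step 14: ref 1 -> FAULT, evict 2, frames=[4,1] (faults so far: 6)
  step 15: ref 1 -> HIT, frames=[4,1] (faults so far: 6)
  FIFO total faults: 6
--- LRU ---
  step 0: ref 2 -> FAULT, frames=[2,-] (faults so far: 1)
  step 1: ref 1 -> FAULT, frames=[2,1] (faults so far: 2)
  step 2: ref 2 -> HIT, frames=[2,1] (faults so far: 2)
  step 3: ref 2 -> HIT, frames=[2,1] (faults so far: 2)
  step 4: ref 2 -> HIT, frames=[2,1] (faults so far: 2)
  step 5: ref 2 -> HIT, frames=[2,1] (faults so far: 2)
  step 6: ref 3 -> FAULT, evict 1, frames=[2,3] (faults so far: 3)
  step 7: ref 2 -> HIT, frames=[2,3] (faults so far: 3)
  step 8: ref 3 -> HIT, frames=[2,3] (faults so far: 3)
  step 9: ref 3 -> HIT, frames=[2,3] (faults so far: 3)
  step 10: ref 2 -> HIT, frames=[2,3] (faults so far: 3)
  step 11: ref 3 -> HIT, frames=[2,3] (faults so far: 3)
  step 12: ref 4 -> FAULT, evict 2, frames=[4,3] (faults so far: 4)
  step 13: ref 4 -> HIT, frames=[4,3] (faults so far: 4)
  step 14: ref 1 -> FAULT, evict 3, frames=[4,1] (faults so far: 5)
  step 15: ref 1 -> HIT, frames=[4,1] (faults so far: 5)
  LRU total faults: 5
--- Optimal ---
  step 0: ref 2 -> FAULT, frames=[2,-] (faults so far: 1)
  step 1: ref 1 -> FAULT, frames=[2,1] (faults so far: 2)
  step 2: ref 2 -> HIT, frames=[2,1] (faults so far: 2)
  step 3: ref 2 -> HIT, frames=[2,1] (faults so far: 2)
  step 4: ref 2 -> HIT, frames=[2,1] (faults so far: 2)
  step 5: ref 2 -> HIT, frames=[2,1] (faults so far: 2)
  step 6: ref 3 -> FAULT, evict 1, frames=[2,3] (faults so far: 3)
  step 7: ref 2 -> HIT, frames=[2,3] (faults so far: 3)
  step 8: ref 3 -> HIT, frames=[2,3] (faults so far: 3)
  step 9: ref 3 -> HIT, frames=[2,3] (faults so far: 3)
  step 10: ref 2 -> HIT, frames=[2,3] (faults so far: 3)
  step 11: ref 3 -> HIT, frames=[2,3] (faults so far: 3)
  step 12: ref 4 -> FAULT, evict 2, frames=[4,3] (faults so far: 4)
  step 13: ref 4 -> HIT, frames=[4,3] (faults so far: 4)
  step 14: ref 1 -> FAULT, evict 3, frames=[4,1] (faults so far: 5)
  step 15: ref 1 -> HIT, frames=[4,1] (faults so far: 5)
  Optimal total faults: 5

Answer: 6 5 5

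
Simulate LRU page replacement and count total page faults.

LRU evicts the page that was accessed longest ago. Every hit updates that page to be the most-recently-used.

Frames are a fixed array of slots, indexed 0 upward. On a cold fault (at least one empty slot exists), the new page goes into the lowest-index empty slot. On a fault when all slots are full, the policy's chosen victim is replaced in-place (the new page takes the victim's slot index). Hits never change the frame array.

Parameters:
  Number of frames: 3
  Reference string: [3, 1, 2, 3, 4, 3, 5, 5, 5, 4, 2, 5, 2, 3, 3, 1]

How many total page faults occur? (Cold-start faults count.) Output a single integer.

Step 0: ref 3 → FAULT, frames=[3,-,-]
Step 1: ref 1 → FAULT, frames=[3,1,-]
Step 2: ref 2 → FAULT, frames=[3,1,2]
Step 3: ref 3 → HIT, frames=[3,1,2]
Step 4: ref 4 → FAULT (evict 1), frames=[3,4,2]
Step 5: ref 3 → HIT, frames=[3,4,2]
Step 6: ref 5 → FAULT (evict 2), frames=[3,4,5]
Step 7: ref 5 → HIT, frames=[3,4,5]
Step 8: ref 5 → HIT, frames=[3,4,5]
Step 9: ref 4 → HIT, frames=[3,4,5]
Step 10: ref 2 → FAULT (evict 3), frames=[2,4,5]
Step 11: ref 5 → HIT, frames=[2,4,5]
Step 12: ref 2 → HIT, frames=[2,4,5]
Step 13: ref 3 → FAULT (evict 4), frames=[2,3,5]
Step 14: ref 3 → HIT, frames=[2,3,5]
Step 15: ref 1 → FAULT (evict 5), frames=[2,3,1]
Total faults: 8

Answer: 8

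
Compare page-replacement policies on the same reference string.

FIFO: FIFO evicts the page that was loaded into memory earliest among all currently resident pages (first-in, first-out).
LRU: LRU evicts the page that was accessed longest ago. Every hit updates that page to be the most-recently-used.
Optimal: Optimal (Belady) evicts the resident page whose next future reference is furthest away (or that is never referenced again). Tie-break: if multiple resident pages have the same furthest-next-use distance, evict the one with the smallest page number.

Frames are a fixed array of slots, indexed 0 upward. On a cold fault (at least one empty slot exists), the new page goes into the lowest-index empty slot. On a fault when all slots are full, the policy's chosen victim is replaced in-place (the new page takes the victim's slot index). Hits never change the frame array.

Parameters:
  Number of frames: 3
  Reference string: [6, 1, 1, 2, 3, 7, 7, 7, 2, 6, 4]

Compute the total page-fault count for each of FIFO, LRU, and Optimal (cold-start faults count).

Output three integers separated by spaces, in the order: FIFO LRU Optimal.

Answer: 7 7 6

Derivation:
--- FIFO ---
  step 0: ref 6 -> FAULT, frames=[6,-,-] (faults so far: 1)
  step 1: ref 1 -> FAULT, frames=[6,1,-] (faults so far: 2)
  step 2: ref 1 -> HIT, frames=[6,1,-] (faults so far: 2)
  step 3: ref 2 -> FAULT, frames=[6,1,2] (faults so far: 3)
  step 4: ref 3 -> FAULT, evict 6, frames=[3,1,2] (faults so far: 4)
  step 5: ref 7 -> FAULT, evict 1, frames=[3,7,2] (faults so far: 5)
  step 6: ref 7 -> HIT, frames=[3,7,2] (faults so far: 5)
  step 7: ref 7 -> HIT, frames=[3,7,2] (faults so far: 5)
  step 8: ref 2 -> HIT, frames=[3,7,2] (faults so far: 5)
  step 9: ref 6 -> FAULT, evict 2, frames=[3,7,6] (faults so far: 6)
  step 10: ref 4 -> FAULT, evict 3, frames=[4,7,6] (faults so far: 7)
  FIFO total faults: 7
--- LRU ---
  step 0: ref 6 -> FAULT, frames=[6,-,-] (faults so far: 1)
  step 1: ref 1 -> FAULT, frames=[6,1,-] (faults so far: 2)
  step 2: ref 1 -> HIT, frames=[6,1,-] (faults so far: 2)
  step 3: ref 2 -> FAULT, frames=[6,1,2] (faults so far: 3)
  step 4: ref 3 -> FAULT, evict 6, frames=[3,1,2] (faults so far: 4)
  step 5: ref 7 -> FAULT, evict 1, frames=[3,7,2] (faults so far: 5)
  step 6: ref 7 -> HIT, frames=[3,7,2] (faults so far: 5)
  step 7: ref 7 -> HIT, frames=[3,7,2] (faults so far: 5)
  step 8: ref 2 -> HIT, frames=[3,7,2] (faults so far: 5)
  step 9: ref 6 -> FAULT, evict 3, frames=[6,7,2] (faults so far: 6)
  step 10: ref 4 -> FAULT, evict 7, frames=[6,4,2] (faults so far: 7)
  LRU total faults: 7
--- Optimal ---
  step 0: ref 6 -> FAULT, frames=[6,-,-] (faults so far: 1)
  step 1: ref 1 -> FAULT, frames=[6,1,-] (faults so far: 2)
  step 2: ref 1 -> HIT, frames=[6,1,-] (faults so far: 2)
  step 3: ref 2 -> FAULT, frames=[6,1,2] (faults so far: 3)
  step 4: ref 3 -> FAULT, evict 1, frames=[6,3,2] (faults so far: 4)
  step 5: ref 7 -> FAULT, evict 3, frames=[6,7,2] (faults so far: 5)
  step 6: ref 7 -> HIT, frames=[6,7,2] (faults so far: 5)
  step 7: ref 7 -> HIT, frames=[6,7,2] (faults so far: 5)
  step 8: ref 2 -> HIT, frames=[6,7,2] (faults so far: 5)
  step 9: ref 6 -> HIT, frames=[6,7,2] (faults so far: 5)
  step 10: ref 4 -> FAULT, evict 2, frames=[6,7,4] (faults so far: 6)
  Optimal total faults: 6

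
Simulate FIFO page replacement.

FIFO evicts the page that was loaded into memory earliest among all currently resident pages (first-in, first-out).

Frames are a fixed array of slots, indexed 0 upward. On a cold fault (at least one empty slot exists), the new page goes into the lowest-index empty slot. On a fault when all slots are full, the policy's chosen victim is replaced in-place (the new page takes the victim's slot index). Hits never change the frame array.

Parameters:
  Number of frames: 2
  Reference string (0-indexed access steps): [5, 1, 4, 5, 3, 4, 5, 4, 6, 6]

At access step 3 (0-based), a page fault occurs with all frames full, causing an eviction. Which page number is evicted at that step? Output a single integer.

Answer: 1

Derivation:
Step 0: ref 5 -> FAULT, frames=[5,-]
Step 1: ref 1 -> FAULT, frames=[5,1]
Step 2: ref 4 -> FAULT, evict 5, frames=[4,1]
Step 3: ref 5 -> FAULT, evict 1, frames=[4,5]
At step 3: evicted page 1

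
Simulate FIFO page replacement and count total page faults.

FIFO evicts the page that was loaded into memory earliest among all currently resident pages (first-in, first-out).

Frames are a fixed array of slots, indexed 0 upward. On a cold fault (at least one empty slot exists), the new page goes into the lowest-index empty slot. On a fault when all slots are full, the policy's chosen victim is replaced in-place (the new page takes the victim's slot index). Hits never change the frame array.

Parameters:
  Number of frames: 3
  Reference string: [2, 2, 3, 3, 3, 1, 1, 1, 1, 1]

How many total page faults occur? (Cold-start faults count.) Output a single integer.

Answer: 3

Derivation:
Step 0: ref 2 → FAULT, frames=[2,-,-]
Step 1: ref 2 → HIT, frames=[2,-,-]
Step 2: ref 3 → FAULT, frames=[2,3,-]
Step 3: ref 3 → HIT, frames=[2,3,-]
Step 4: ref 3 → HIT, frames=[2,3,-]
Step 5: ref 1 → FAULT, frames=[2,3,1]
Step 6: ref 1 → HIT, frames=[2,3,1]
Step 7: ref 1 → HIT, frames=[2,3,1]
Step 8: ref 1 → HIT, frames=[2,3,1]
Step 9: ref 1 → HIT, frames=[2,3,1]
Total faults: 3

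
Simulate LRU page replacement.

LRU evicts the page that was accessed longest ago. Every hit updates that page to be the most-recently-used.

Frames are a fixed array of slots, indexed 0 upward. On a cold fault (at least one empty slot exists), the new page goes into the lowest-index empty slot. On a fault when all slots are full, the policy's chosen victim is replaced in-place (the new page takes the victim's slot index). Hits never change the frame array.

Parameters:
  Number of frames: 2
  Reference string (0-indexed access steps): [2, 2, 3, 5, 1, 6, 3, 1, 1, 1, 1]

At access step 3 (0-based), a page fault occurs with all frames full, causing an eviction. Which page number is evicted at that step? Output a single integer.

Answer: 2

Derivation:
Step 0: ref 2 -> FAULT, frames=[2,-]
Step 1: ref 2 -> HIT, frames=[2,-]
Step 2: ref 3 -> FAULT, frames=[2,3]
Step 3: ref 5 -> FAULT, evict 2, frames=[5,3]
At step 3: evicted page 2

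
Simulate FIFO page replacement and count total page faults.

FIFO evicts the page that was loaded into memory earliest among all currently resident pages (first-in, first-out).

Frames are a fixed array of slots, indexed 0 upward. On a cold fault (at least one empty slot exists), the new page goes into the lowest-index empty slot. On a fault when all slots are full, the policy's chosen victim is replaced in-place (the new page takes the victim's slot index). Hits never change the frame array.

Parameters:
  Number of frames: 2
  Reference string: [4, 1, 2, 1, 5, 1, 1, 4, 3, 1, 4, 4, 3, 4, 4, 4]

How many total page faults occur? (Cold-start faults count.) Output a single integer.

Step 0: ref 4 → FAULT, frames=[4,-]
Step 1: ref 1 → FAULT, frames=[4,1]
Step 2: ref 2 → FAULT (evict 4), frames=[2,1]
Step 3: ref 1 → HIT, frames=[2,1]
Step 4: ref 5 → FAULT (evict 1), frames=[2,5]
Step 5: ref 1 → FAULT (evict 2), frames=[1,5]
Step 6: ref 1 → HIT, frames=[1,5]
Step 7: ref 4 → FAULT (evict 5), frames=[1,4]
Step 8: ref 3 → FAULT (evict 1), frames=[3,4]
Step 9: ref 1 → FAULT (evict 4), frames=[3,1]
Step 10: ref 4 → FAULT (evict 3), frames=[4,1]
Step 11: ref 4 → HIT, frames=[4,1]
Step 12: ref 3 → FAULT (evict 1), frames=[4,3]
Step 13: ref 4 → HIT, frames=[4,3]
Step 14: ref 4 → HIT, frames=[4,3]
Step 15: ref 4 → HIT, frames=[4,3]
Total faults: 10

Answer: 10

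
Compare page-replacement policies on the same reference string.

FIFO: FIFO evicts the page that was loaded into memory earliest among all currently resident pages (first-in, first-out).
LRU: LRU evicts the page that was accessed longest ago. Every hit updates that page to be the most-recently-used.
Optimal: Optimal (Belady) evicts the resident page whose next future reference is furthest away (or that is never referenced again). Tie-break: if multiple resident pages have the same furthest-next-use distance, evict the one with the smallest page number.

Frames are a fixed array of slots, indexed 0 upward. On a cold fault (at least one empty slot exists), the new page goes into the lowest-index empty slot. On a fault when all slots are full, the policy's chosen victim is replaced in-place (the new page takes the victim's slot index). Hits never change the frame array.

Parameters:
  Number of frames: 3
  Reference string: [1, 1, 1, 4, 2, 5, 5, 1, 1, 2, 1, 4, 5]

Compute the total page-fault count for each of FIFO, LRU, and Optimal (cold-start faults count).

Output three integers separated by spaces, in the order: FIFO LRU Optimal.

--- FIFO ---
  step 0: ref 1 -> FAULT, frames=[1,-,-] (faults so far: 1)
  step 1: ref 1 -> HIT, frames=[1,-,-] (faults so far: 1)
  step 2: ref 1 -> HIT, frames=[1,-,-] (faults so far: 1)
  step 3: ref 4 -> FAULT, frames=[1,4,-] (faults so far: 2)
  step 4: ref 2 -> FAULT, frames=[1,4,2] (faults so far: 3)
  step 5: ref 5 -> FAULT, evict 1, frames=[5,4,2] (faults so far: 4)
  step 6: ref 5 -> HIT, frames=[5,4,2] (faults so far: 4)
  step 7: ref 1 -> FAULT, evict 4, frames=[5,1,2] (faults so far: 5)
  step 8: ref 1 -> HIT, frames=[5,1,2] (faults so far: 5)
  step 9: ref 2 -> HIT, frames=[5,1,2] (faults so far: 5)
  step 10: ref 1 -> HIT, frames=[5,1,2] (faults so far: 5)
  step 11: ref 4 -> FAULT, evict 2, frames=[5,1,4] (faults so far: 6)
  step 12: ref 5 -> HIT, frames=[5,1,4] (faults so far: 6)
  FIFO total faults: 6
--- LRU ---
  step 0: ref 1 -> FAULT, frames=[1,-,-] (faults so far: 1)
  step 1: ref 1 -> HIT, frames=[1,-,-] (faults so far: 1)
  step 2: ref 1 -> HIT, frames=[1,-,-] (faults so far: 1)
  step 3: ref 4 -> FAULT, frames=[1,4,-] (faults so far: 2)
  step 4: ref 2 -> FAULT, frames=[1,4,2] (faults so far: 3)
  step 5: ref 5 -> FAULT, evict 1, frames=[5,4,2] (faults so far: 4)
  step 6: ref 5 -> HIT, frames=[5,4,2] (faults so far: 4)
  step 7: ref 1 -> FAULT, evict 4, frames=[5,1,2] (faults so far: 5)
  step 8: ref 1 -> HIT, frames=[5,1,2] (faults so far: 5)
  step 9: ref 2 -> HIT, frames=[5,1,2] (faults so far: 5)
  step 10: ref 1 -> HIT, frames=[5,1,2] (faults so far: 5)
  step 11: ref 4 -> FAULT, evict 5, frames=[4,1,2] (faults so far: 6)
  step 12: ref 5 -> FAULT, evict 2, frames=[4,1,5] (faults so far: 7)
  LRU total faults: 7
--- Optimal ---
  step 0: ref 1 -> FAULT, frames=[1,-,-] (faults so far: 1)
  step 1: ref 1 -> HIT, frames=[1,-,-] (faults so far: 1)
  step 2: ref 1 -> HIT, frames=[1,-,-] (faults so far: 1)
  step 3: ref 4 -> FAULT, frames=[1,4,-] (faults so far: 2)
  step 4: ref 2 -> FAULT, frames=[1,4,2] (faults so far: 3)
  step 5: ref 5 -> FAULT, evict 4, frames=[1,5,2] (faults so far: 4)
  step 6: ref 5 -> HIT, frames=[1,5,2] (faults so far: 4)
  step 7: ref 1 -> HIT, frames=[1,5,2] (faults so far: 4)
  step 8: ref 1 -> HIT, frames=[1,5,2] (faults so far: 4)
  step 9: ref 2 -> HIT, frames=[1,5,2] (faults so far: 4)
  step 10: ref 1 -> HIT, frames=[1,5,2] (faults so far: 4)
  step 11: ref 4 -> FAULT, evict 1, frames=[4,5,2] (faults so far: 5)
  step 12: ref 5 -> HIT, frames=[4,5,2] (faults so far: 5)
  Optimal total faults: 5

Answer: 6 7 5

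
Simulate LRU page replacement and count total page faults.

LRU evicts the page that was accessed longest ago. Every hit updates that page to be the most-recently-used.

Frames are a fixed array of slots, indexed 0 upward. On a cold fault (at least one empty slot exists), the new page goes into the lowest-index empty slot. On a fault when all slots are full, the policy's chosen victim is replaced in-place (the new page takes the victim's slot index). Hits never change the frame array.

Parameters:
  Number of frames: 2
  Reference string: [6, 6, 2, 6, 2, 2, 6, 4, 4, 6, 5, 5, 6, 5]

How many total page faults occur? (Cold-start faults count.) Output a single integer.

Step 0: ref 6 → FAULT, frames=[6,-]
Step 1: ref 6 → HIT, frames=[6,-]
Step 2: ref 2 → FAULT, frames=[6,2]
Step 3: ref 6 → HIT, frames=[6,2]
Step 4: ref 2 → HIT, frames=[6,2]
Step 5: ref 2 → HIT, frames=[6,2]
Step 6: ref 6 → HIT, frames=[6,2]
Step 7: ref 4 → FAULT (evict 2), frames=[6,4]
Step 8: ref 4 → HIT, frames=[6,4]
Step 9: ref 6 → HIT, frames=[6,4]
Step 10: ref 5 → FAULT (evict 4), frames=[6,5]
Step 11: ref 5 → HIT, frames=[6,5]
Step 12: ref 6 → HIT, frames=[6,5]
Step 13: ref 5 → HIT, frames=[6,5]
Total faults: 4

Answer: 4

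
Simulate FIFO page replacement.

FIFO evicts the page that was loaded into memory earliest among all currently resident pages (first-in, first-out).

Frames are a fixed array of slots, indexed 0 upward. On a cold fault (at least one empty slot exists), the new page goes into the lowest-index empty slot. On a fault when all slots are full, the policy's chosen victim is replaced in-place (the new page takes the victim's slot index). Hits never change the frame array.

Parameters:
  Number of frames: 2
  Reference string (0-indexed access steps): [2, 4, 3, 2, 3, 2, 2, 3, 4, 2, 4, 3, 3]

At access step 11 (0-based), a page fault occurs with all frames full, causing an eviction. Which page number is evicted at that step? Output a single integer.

Answer: 2

Derivation:
Step 0: ref 2 -> FAULT, frames=[2,-]
Step 1: ref 4 -> FAULT, frames=[2,4]
Step 2: ref 3 -> FAULT, evict 2, frames=[3,4]
Step 3: ref 2 -> FAULT, evict 4, frames=[3,2]
Step 4: ref 3 -> HIT, frames=[3,2]
Step 5: ref 2 -> HIT, frames=[3,2]
Step 6: ref 2 -> HIT, frames=[3,2]
Step 7: ref 3 -> HIT, frames=[3,2]
Step 8: ref 4 -> FAULT, evict 3, frames=[4,2]
Step 9: ref 2 -> HIT, frames=[4,2]
Step 10: ref 4 -> HIT, frames=[4,2]
Step 11: ref 3 -> FAULT, evict 2, frames=[4,3]
At step 11: evicted page 2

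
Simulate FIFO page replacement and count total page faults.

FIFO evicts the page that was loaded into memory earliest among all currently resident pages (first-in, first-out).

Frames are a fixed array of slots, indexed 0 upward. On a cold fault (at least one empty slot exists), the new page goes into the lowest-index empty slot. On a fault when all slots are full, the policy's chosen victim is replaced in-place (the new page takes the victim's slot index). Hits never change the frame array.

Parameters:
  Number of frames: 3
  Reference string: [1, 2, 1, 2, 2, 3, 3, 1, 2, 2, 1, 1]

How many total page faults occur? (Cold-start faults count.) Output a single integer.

Step 0: ref 1 → FAULT, frames=[1,-,-]
Step 1: ref 2 → FAULT, frames=[1,2,-]
Step 2: ref 1 → HIT, frames=[1,2,-]
Step 3: ref 2 → HIT, frames=[1,2,-]
Step 4: ref 2 → HIT, frames=[1,2,-]
Step 5: ref 3 → FAULT, frames=[1,2,3]
Step 6: ref 3 → HIT, frames=[1,2,3]
Step 7: ref 1 → HIT, frames=[1,2,3]
Step 8: ref 2 → HIT, frames=[1,2,3]
Step 9: ref 2 → HIT, frames=[1,2,3]
Step 10: ref 1 → HIT, frames=[1,2,3]
Step 11: ref 1 → HIT, frames=[1,2,3]
Total faults: 3

Answer: 3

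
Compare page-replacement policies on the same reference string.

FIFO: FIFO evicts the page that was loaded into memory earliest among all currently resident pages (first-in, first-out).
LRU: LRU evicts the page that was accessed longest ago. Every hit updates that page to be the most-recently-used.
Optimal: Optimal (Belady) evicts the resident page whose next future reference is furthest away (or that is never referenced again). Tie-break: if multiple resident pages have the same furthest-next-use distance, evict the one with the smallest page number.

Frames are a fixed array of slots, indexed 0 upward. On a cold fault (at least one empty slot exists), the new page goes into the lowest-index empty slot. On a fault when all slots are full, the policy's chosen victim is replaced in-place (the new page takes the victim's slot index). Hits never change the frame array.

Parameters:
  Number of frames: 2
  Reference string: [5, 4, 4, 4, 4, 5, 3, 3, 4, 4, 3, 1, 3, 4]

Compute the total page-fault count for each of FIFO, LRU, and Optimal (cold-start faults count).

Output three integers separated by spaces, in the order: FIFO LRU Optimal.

--- FIFO ---
  step 0: ref 5 -> FAULT, frames=[5,-] (faults so far: 1)
  step 1: ref 4 -> FAULT, frames=[5,4] (faults so far: 2)
  step 2: ref 4 -> HIT, frames=[5,4] (faults so far: 2)
  step 3: ref 4 -> HIT, frames=[5,4] (faults so far: 2)
  step 4: ref 4 -> HIT, frames=[5,4] (faults so far: 2)
  step 5: ref 5 -> HIT, frames=[5,4] (faults so far: 2)
  step 6: ref 3 -> FAULT, evict 5, frames=[3,4] (faults so far: 3)
  step 7: ref 3 -> HIT, frames=[3,4] (faults so far: 3)
  step 8: ref 4 -> HIT, frames=[3,4] (faults so far: 3)
  step 9: ref 4 -> HIT, frames=[3,4] (faults so far: 3)
  step 10: ref 3 -> HIT, frames=[3,4] (faults so far: 3)
  step 11: ref 1 -> FAULT, evict 4, frames=[3,1] (faults so far: 4)
  step 12: ref 3 -> HIT, frames=[3,1] (faults so far: 4)
  step 13: ref 4 -> FAULT, evict 3, frames=[4,1] (faults so far: 5)
  FIFO total faults: 5
--- LRU ---
  step 0: ref 5 -> FAULT, frames=[5,-] (faults so far: 1)
  step 1: ref 4 -> FAULT, frames=[5,4] (faults so far: 2)
  step 2: ref 4 -> HIT, frames=[5,4] (faults so far: 2)
  step 3: ref 4 -> HIT, frames=[5,4] (faults so far: 2)
  step 4: ref 4 -> HIT, frames=[5,4] (faults so far: 2)
  step 5: ref 5 -> HIT, frames=[5,4] (faults so far: 2)
  step 6: ref 3 -> FAULT, evict 4, frames=[5,3] (faults so far: 3)
  step 7: ref 3 -> HIT, frames=[5,3] (faults so far: 3)
  step 8: ref 4 -> FAULT, evict 5, frames=[4,3] (faults so far: 4)
  step 9: ref 4 -> HIT, frames=[4,3] (faults so far: 4)
  step 10: ref 3 -> HIT, frames=[4,3] (faults so far: 4)
  step 11: ref 1 -> FAULT, evict 4, frames=[1,3] (faults so far: 5)
  step 12: ref 3 -> HIT, frames=[1,3] (faults so far: 5)
  step 13: ref 4 -> FAULT, evict 1, frames=[4,3] (faults so far: 6)
  LRU total faults: 6
--- Optimal ---
  step 0: ref 5 -> FAULT, frames=[5,-] (faults so far: 1)
  step 1: ref 4 -> FAULT, frames=[5,4] (faults so far: 2)
  step 2: ref 4 -> HIT, frames=[5,4] (faults so far: 2)
  step 3: ref 4 -> HIT, frames=[5,4] (faults so far: 2)
  step 4: ref 4 -> HIT, frames=[5,4] (faults so far: 2)
  step 5: ref 5 -> HIT, frames=[5,4] (faults so far: 2)
  step 6: ref 3 -> FAULT, evict 5, frames=[3,4] (faults so far: 3)
  step 7: ref 3 -> HIT, frames=[3,4] (faults so far: 3)
  step 8: ref 4 -> HIT, frames=[3,4] (faults so far: 3)
  step 9: ref 4 -> HIT, frames=[3,4] (faults so far: 3)
  step 10: ref 3 -> HIT, frames=[3,4] (faults so far: 3)
  step 11: ref 1 -> FAULT, evict 4, frames=[3,1] (faults so far: 4)
  step 12: ref 3 -> HIT, frames=[3,1] (faults so far: 4)
  step 13: ref 4 -> FAULT, evict 1, frames=[3,4] (faults so far: 5)
  Optimal total faults: 5

Answer: 5 6 5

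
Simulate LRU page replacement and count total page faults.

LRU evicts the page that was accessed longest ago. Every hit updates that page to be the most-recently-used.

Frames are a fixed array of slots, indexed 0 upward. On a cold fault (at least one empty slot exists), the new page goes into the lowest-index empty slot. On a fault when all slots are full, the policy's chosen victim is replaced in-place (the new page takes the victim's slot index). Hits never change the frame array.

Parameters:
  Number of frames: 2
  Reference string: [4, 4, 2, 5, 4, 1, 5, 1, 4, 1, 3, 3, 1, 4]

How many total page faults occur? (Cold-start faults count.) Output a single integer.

Answer: 9

Derivation:
Step 0: ref 4 → FAULT, frames=[4,-]
Step 1: ref 4 → HIT, frames=[4,-]
Step 2: ref 2 → FAULT, frames=[4,2]
Step 3: ref 5 → FAULT (evict 4), frames=[5,2]
Step 4: ref 4 → FAULT (evict 2), frames=[5,4]
Step 5: ref 1 → FAULT (evict 5), frames=[1,4]
Step 6: ref 5 → FAULT (evict 4), frames=[1,5]
Step 7: ref 1 → HIT, frames=[1,5]
Step 8: ref 4 → FAULT (evict 5), frames=[1,4]
Step 9: ref 1 → HIT, frames=[1,4]
Step 10: ref 3 → FAULT (evict 4), frames=[1,3]
Step 11: ref 3 → HIT, frames=[1,3]
Step 12: ref 1 → HIT, frames=[1,3]
Step 13: ref 4 → FAULT (evict 3), frames=[1,4]
Total faults: 9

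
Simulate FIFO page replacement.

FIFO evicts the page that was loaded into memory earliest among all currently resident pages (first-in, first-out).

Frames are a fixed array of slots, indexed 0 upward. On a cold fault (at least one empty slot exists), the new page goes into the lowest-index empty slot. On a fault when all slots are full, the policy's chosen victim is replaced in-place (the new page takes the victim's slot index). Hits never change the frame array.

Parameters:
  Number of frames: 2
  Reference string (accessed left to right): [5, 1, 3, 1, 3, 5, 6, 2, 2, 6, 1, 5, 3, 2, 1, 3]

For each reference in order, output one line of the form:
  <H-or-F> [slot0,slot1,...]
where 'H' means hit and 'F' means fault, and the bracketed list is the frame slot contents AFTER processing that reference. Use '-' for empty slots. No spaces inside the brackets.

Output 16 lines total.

F [5,-]
F [5,1]
F [3,1]
H [3,1]
H [3,1]
F [3,5]
F [6,5]
F [6,2]
H [6,2]
H [6,2]
F [1,2]
F [1,5]
F [3,5]
F [3,2]
F [1,2]
F [1,3]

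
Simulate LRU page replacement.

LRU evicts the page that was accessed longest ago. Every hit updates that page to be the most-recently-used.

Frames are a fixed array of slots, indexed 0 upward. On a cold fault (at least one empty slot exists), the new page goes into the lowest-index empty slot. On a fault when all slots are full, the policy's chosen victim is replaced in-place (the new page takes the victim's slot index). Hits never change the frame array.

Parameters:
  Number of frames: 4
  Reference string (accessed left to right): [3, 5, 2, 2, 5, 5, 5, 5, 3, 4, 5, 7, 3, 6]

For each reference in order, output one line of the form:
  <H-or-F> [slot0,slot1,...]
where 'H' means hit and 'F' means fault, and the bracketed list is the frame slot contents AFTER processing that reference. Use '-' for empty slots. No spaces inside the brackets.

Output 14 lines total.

F [3,-,-,-]
F [3,5,-,-]
F [3,5,2,-]
H [3,5,2,-]
H [3,5,2,-]
H [3,5,2,-]
H [3,5,2,-]
H [3,5,2,-]
H [3,5,2,-]
F [3,5,2,4]
H [3,5,2,4]
F [3,5,7,4]
H [3,5,7,4]
F [3,5,7,6]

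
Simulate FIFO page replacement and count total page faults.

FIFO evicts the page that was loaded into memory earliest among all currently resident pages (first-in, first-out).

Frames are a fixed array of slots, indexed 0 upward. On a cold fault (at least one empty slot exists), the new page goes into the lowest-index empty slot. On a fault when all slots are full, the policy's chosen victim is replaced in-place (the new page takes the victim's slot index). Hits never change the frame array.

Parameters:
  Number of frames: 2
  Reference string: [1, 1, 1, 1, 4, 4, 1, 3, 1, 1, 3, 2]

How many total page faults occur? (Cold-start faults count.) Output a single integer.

Step 0: ref 1 → FAULT, frames=[1,-]
Step 1: ref 1 → HIT, frames=[1,-]
Step 2: ref 1 → HIT, frames=[1,-]
Step 3: ref 1 → HIT, frames=[1,-]
Step 4: ref 4 → FAULT, frames=[1,4]
Step 5: ref 4 → HIT, frames=[1,4]
Step 6: ref 1 → HIT, frames=[1,4]
Step 7: ref 3 → FAULT (evict 1), frames=[3,4]
Step 8: ref 1 → FAULT (evict 4), frames=[3,1]
Step 9: ref 1 → HIT, frames=[3,1]
Step 10: ref 3 → HIT, frames=[3,1]
Step 11: ref 2 → FAULT (evict 3), frames=[2,1]
Total faults: 5

Answer: 5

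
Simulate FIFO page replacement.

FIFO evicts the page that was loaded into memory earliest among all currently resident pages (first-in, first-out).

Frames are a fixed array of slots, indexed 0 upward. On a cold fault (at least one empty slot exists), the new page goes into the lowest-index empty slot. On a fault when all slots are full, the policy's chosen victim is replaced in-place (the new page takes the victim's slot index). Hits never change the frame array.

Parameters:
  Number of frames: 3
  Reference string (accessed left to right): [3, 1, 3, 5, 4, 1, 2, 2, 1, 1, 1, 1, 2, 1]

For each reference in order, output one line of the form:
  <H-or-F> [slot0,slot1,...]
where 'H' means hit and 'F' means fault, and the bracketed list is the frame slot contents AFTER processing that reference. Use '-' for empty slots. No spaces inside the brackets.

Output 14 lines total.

F [3,-,-]
F [3,1,-]
H [3,1,-]
F [3,1,5]
F [4,1,5]
H [4,1,5]
F [4,2,5]
H [4,2,5]
F [4,2,1]
H [4,2,1]
H [4,2,1]
H [4,2,1]
H [4,2,1]
H [4,2,1]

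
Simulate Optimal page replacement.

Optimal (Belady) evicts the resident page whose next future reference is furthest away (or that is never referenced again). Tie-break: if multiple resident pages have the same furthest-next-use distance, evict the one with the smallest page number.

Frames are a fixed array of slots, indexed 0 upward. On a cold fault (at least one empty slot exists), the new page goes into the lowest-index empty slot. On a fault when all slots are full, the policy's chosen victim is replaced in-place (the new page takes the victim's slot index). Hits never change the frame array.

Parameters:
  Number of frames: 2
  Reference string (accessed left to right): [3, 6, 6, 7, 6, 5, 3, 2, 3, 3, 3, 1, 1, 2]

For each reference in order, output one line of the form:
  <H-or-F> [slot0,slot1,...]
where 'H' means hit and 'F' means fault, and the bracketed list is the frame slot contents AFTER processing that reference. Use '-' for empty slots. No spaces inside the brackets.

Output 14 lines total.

F [3,-]
F [3,6]
H [3,6]
F [7,6]
H [7,6]
F [7,5]
F [7,3]
F [2,3]
H [2,3]
H [2,3]
H [2,3]
F [2,1]
H [2,1]
H [2,1]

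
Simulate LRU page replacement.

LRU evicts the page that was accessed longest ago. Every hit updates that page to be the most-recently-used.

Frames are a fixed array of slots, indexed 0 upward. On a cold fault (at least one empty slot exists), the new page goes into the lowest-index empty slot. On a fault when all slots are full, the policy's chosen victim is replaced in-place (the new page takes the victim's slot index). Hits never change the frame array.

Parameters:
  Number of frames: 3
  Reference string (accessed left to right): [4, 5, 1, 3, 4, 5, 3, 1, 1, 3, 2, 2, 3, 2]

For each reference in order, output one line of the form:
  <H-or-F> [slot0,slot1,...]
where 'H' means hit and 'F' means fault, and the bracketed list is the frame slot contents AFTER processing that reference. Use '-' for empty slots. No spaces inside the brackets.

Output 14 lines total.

F [4,-,-]
F [4,5,-]
F [4,5,1]
F [3,5,1]
F [3,4,1]
F [3,4,5]
H [3,4,5]
F [3,1,5]
H [3,1,5]
H [3,1,5]
F [3,1,2]
H [3,1,2]
H [3,1,2]
H [3,1,2]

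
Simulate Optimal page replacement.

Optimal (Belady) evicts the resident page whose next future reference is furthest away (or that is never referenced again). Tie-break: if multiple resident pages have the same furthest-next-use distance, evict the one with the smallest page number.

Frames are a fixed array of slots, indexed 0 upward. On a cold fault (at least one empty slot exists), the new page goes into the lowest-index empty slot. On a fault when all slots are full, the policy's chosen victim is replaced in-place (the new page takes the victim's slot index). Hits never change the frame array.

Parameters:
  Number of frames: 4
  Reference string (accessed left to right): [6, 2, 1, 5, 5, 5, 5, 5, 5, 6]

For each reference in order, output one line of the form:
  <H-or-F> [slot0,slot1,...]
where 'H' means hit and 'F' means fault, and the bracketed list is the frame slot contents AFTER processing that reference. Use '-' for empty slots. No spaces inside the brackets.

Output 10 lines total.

F [6,-,-,-]
F [6,2,-,-]
F [6,2,1,-]
F [6,2,1,5]
H [6,2,1,5]
H [6,2,1,5]
H [6,2,1,5]
H [6,2,1,5]
H [6,2,1,5]
H [6,2,1,5]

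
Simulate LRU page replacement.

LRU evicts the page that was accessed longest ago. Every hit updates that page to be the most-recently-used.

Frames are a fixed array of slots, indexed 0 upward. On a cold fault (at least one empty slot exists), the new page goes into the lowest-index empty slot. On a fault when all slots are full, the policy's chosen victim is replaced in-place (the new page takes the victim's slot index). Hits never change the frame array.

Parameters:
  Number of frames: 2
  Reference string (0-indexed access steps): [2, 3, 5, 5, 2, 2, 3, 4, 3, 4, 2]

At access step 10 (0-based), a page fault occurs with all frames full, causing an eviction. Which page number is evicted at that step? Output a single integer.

Answer: 3

Derivation:
Step 0: ref 2 -> FAULT, frames=[2,-]
Step 1: ref 3 -> FAULT, frames=[2,3]
Step 2: ref 5 -> FAULT, evict 2, frames=[5,3]
Step 3: ref 5 -> HIT, frames=[5,3]
Step 4: ref 2 -> FAULT, evict 3, frames=[5,2]
Step 5: ref 2 -> HIT, frames=[5,2]
Step 6: ref 3 -> FAULT, evict 5, frames=[3,2]
Step 7: ref 4 -> FAULT, evict 2, frames=[3,4]
Step 8: ref 3 -> HIT, frames=[3,4]
Step 9: ref 4 -> HIT, frames=[3,4]
Step 10: ref 2 -> FAULT, evict 3, frames=[2,4]
At step 10: evicted page 3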